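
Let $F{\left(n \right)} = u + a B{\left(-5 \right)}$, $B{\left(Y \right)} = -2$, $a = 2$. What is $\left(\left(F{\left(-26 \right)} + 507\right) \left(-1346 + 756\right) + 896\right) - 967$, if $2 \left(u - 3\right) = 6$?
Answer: $-300381$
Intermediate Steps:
$u = 6$ ($u = 3 + \frac{1}{2} \cdot 6 = 3 + 3 = 6$)
$F{\left(n \right)} = 2$ ($F{\left(n \right)} = 6 + 2 \left(-2\right) = 6 - 4 = 2$)
$\left(\left(F{\left(-26 \right)} + 507\right) \left(-1346 + 756\right) + 896\right) - 967 = \left(\left(2 + 507\right) \left(-1346 + 756\right) + 896\right) - 967 = \left(509 \left(-590\right) + 896\right) - 967 = \left(-300310 + 896\right) - 967 = -299414 - 967 = -300381$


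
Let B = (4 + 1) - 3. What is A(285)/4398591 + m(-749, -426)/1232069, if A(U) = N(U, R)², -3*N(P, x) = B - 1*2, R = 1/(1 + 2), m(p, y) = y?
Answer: -426/1232069 ≈ -0.00034576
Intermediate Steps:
B = 2 (B = 5 - 3 = 2)
R = ⅓ (R = 1/3 = ⅓ ≈ 0.33333)
N(P, x) = 0 (N(P, x) = -(2 - 1*2)/3 = -(2 - 2)/3 = -⅓*0 = 0)
A(U) = 0 (A(U) = 0² = 0)
A(285)/4398591 + m(-749, -426)/1232069 = 0/4398591 - 426/1232069 = 0*(1/4398591) - 426*1/1232069 = 0 - 426/1232069 = -426/1232069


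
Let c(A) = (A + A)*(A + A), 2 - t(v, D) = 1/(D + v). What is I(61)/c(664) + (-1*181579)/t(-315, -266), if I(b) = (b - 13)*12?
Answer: -2907086316377/32047628 ≈ -90711.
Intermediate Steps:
t(v, D) = 2 - 1/(D + v)
c(A) = 4*A² (c(A) = (2*A)*(2*A) = 4*A²)
I(b) = -156 + 12*b (I(b) = (-13 + b)*12 = -156 + 12*b)
I(61)/c(664) + (-1*181579)/t(-315, -266) = (-156 + 12*61)/((4*664²)) + (-1*181579)/(((-1 + 2*(-266) + 2*(-315))/(-266 - 315))) = (-156 + 732)/((4*440896)) - 181579*(-581/(-1 - 532 - 630)) = 576/1763584 - 181579/((-1/581*(-1163))) = 576*(1/1763584) - 181579/1163/581 = 9/27556 - 181579*581/1163 = 9/27556 - 105497399/1163 = -2907086316377/32047628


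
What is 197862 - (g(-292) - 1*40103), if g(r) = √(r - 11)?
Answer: 237965 - I*√303 ≈ 2.3797e+5 - 17.407*I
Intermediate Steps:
g(r) = √(-11 + r)
197862 - (g(-292) - 1*40103) = 197862 - (√(-11 - 292) - 1*40103) = 197862 - (√(-303) - 40103) = 197862 - (I*√303 - 40103) = 197862 - (-40103 + I*√303) = 197862 + (40103 - I*√303) = 237965 - I*√303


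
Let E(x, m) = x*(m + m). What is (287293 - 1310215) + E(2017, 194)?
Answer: -240326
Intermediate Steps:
E(x, m) = 2*m*x (E(x, m) = x*(2*m) = 2*m*x)
(287293 - 1310215) + E(2017, 194) = (287293 - 1310215) + 2*194*2017 = -1022922 + 782596 = -240326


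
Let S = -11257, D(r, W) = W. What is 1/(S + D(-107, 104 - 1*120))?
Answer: -1/11273 ≈ -8.8708e-5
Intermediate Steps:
1/(S + D(-107, 104 - 1*120)) = 1/(-11257 + (104 - 1*120)) = 1/(-11257 + (104 - 120)) = 1/(-11257 - 16) = 1/(-11273) = -1/11273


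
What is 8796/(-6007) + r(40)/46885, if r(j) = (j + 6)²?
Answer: -399689648/281638195 ≈ -1.4192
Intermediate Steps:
r(j) = (6 + j)²
8796/(-6007) + r(40)/46885 = 8796/(-6007) + (6 + 40)²/46885 = 8796*(-1/6007) + 46²*(1/46885) = -8796/6007 + 2116*(1/46885) = -8796/6007 + 2116/46885 = -399689648/281638195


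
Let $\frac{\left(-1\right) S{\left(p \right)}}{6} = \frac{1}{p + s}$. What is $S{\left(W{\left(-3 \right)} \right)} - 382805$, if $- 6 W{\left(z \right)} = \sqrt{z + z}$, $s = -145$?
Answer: $\frac{- 382805 \sqrt{6} + 333040314 i}{\sqrt{6} - 870 i} \approx -3.8281 \cdot 10^{5} - 0.00011635 i$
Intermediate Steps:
$W{\left(z \right)} = - \frac{\sqrt{2} \sqrt{z}}{6}$ ($W{\left(z \right)} = - \frac{\sqrt{z + z}}{6} = - \frac{\sqrt{2 z}}{6} = - \frac{\sqrt{2} \sqrt{z}}{6}$)
$S{\left(p \right)} = - \frac{6}{-145 + p}$ ($S{\left(p \right)} = - \frac{6}{p - 145} = - \frac{6}{-145 + p}$)
$S{\left(W{\left(-3 \right)} \right)} - 382805 = - \frac{6}{-145 - \frac{\sqrt{2} \sqrt{-3}}{6}} - 382805 = - \frac{6}{-145 - \frac{\sqrt{2} i \sqrt{3}}{6}} - 382805 = - \frac{6}{-145 - \frac{i \sqrt{6}}{6}} - 382805 = -382805 - \frac{6}{-145 - \frac{i \sqrt{6}}{6}}$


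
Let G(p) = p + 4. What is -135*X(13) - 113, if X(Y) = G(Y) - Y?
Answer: -653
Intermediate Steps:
G(p) = 4 + p
X(Y) = 4 (X(Y) = (4 + Y) - Y = 4)
-135*X(13) - 113 = -135*4 - 113 = -540 - 113 = -653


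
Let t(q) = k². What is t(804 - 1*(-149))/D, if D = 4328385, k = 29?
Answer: 841/4328385 ≈ 0.00019430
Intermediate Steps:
t(q) = 841 (t(q) = 29² = 841)
t(804 - 1*(-149))/D = 841/4328385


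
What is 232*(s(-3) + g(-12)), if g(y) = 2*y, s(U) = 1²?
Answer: -5336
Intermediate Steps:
s(U) = 1
232*(s(-3) + g(-12)) = 232*(1 + 2*(-12)) = 232*(1 - 24) = 232*(-23) = -5336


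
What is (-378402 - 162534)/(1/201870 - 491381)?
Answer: 109198750320/99195082469 ≈ 1.1008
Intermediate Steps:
(-378402 - 162534)/(1/201870 - 491381) = -540936/(1/201870 - 491381) = -540936/(-99195082469/201870) = -540936*(-201870/99195082469) = 109198750320/99195082469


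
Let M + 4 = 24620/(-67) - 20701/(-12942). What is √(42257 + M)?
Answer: √3499375625102074/289038 ≈ 204.66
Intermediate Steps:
M = -320713529/867114 (M = -4 + (24620/(-67) - 20701/(-12942)) = -4 + (24620*(-1/67) - 20701*(-1/12942)) = -4 + (-24620/67 + 20701/12942) = -4 - 317245073/867114 = -320713529/867114 ≈ -369.86)
√(42257 + M) = √(42257 - 320713529/867114) = √(36320922769/867114) = √3499375625102074/289038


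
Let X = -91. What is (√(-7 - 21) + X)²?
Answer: 8253 - 364*I*√7 ≈ 8253.0 - 963.05*I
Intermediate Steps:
(√(-7 - 21) + X)² = (√(-7 - 21) - 91)² = (√(-28) - 91)² = (2*I*√7 - 91)² = (-91 + 2*I*√7)²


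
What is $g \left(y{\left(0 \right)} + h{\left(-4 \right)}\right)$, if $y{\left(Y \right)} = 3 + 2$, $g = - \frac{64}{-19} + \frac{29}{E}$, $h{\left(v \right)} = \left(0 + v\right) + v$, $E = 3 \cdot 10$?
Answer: $- \frac{2471}{190} \approx -13.005$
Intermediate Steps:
$E = 30$
$h{\left(v \right)} = 2 v$ ($h{\left(v \right)} = v + v = 2 v$)
$g = \frac{2471}{570}$ ($g = - \frac{64}{-19} + \frac{29}{30} = \left(-64\right) \left(- \frac{1}{19}\right) + 29 \cdot \frac{1}{30} = \frac{64}{19} + \frac{29}{30} = \frac{2471}{570} \approx 4.3351$)
$y{\left(Y \right)} = 5$
$g \left(y{\left(0 \right)} + h{\left(-4 \right)}\right) = \frac{2471 \left(5 + 2 \left(-4\right)\right)}{570} = \frac{2471 \left(5 - 8\right)}{570} = \frac{2471}{570} \left(-3\right) = - \frac{2471}{190}$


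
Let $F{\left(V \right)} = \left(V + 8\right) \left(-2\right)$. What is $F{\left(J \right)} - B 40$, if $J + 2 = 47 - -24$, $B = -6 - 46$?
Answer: $1926$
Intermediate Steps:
$B = -52$ ($B = -6 - 46 = -52$)
$J = 69$ ($J = -2 + \left(47 - -24\right) = -2 + \left(47 + 24\right) = -2 + 71 = 69$)
$F{\left(V \right)} = -16 - 2 V$ ($F{\left(V \right)} = \left(8 + V\right) \left(-2\right) = -16 - 2 V$)
$F{\left(J \right)} - B 40 = \left(-16 - 138\right) - \left(-52\right) 40 = \left(-16 - 138\right) - -2080 = -154 + 2080 = 1926$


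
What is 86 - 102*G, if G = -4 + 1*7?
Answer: -220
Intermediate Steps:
G = 3 (G = -4 + 7 = 3)
86 - 102*G = 86 - 102*3 = 86 - 306 = -220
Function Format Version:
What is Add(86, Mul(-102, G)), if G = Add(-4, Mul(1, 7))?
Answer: -220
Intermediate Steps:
G = 3 (G = Add(-4, 7) = 3)
Add(86, Mul(-102, G)) = Add(86, Mul(-102, 3)) = Add(86, -306) = -220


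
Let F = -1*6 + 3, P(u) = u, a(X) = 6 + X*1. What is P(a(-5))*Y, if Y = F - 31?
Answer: -34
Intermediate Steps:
a(X) = 6 + X
F = -3 (F = -6 + 3 = -3)
Y = -34 (Y = -3 - 31 = -34)
P(a(-5))*Y = (6 - 5)*(-34) = 1*(-34) = -34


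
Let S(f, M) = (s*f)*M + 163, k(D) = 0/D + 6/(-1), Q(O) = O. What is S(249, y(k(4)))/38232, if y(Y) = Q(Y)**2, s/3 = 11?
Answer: 295975/38232 ≈ 7.7416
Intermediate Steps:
s = 33 (s = 3*11 = 33)
k(D) = -6 (k(D) = 0 + 6*(-1) = 0 - 6 = -6)
y(Y) = Y**2
S(f, M) = 163 + 33*M*f (S(f, M) = (33*f)*M + 163 = 33*M*f + 163 = 163 + 33*M*f)
S(249, y(k(4)))/38232 = (163 + 33*(-6)**2*249)/38232 = (163 + 33*36*249)*(1/38232) = (163 + 295812)*(1/38232) = 295975*(1/38232) = 295975/38232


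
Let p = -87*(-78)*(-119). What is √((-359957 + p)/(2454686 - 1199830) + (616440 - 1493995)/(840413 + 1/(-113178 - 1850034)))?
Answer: I*√84641039699178523310812916864003222/207039806574686108 ≈ 1.4052*I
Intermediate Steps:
p = -807534 (p = 6786*(-119) = -807534)
√((-359957 + p)/(2454686 - 1199830) + (616440 - 1493995)/(840413 + 1/(-113178 - 1850034))) = √((-359957 - 807534)/(2454686 - 1199830) + (616440 - 1493995)/(840413 + 1/(-113178 - 1850034))) = √(-1167491/1254856 - 877555/(840413 + 1/(-1963212))) = √(-1167491*1/1254856 - 877555/(840413 - 1/1963212)) = √(-1167491/1254856 - 877555/1649908886555/1963212) = √(-1167491/1254856 - 877555*1963212/1649908886555) = √(-1167491/1254856 - 344565301332/329981777311) = √(-817630590942864893/414079613149372216) = I*√84641039699178523310812916864003222/207039806574686108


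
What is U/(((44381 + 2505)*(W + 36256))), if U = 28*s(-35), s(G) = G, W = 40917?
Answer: -70/258452377 ≈ -2.7084e-7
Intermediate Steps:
U = -980 (U = 28*(-35) = -980)
U/(((44381 + 2505)*(W + 36256))) = -980*1/((40917 + 36256)*(44381 + 2505)) = -980/(46886*77173) = -980/3618333278 = -980*1/3618333278 = -70/258452377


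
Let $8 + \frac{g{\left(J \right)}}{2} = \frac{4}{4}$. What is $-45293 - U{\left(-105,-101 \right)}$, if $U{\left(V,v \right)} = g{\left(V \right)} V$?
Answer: $-46763$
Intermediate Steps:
$g{\left(J \right)} = -14$ ($g{\left(J \right)} = -16 + 2 \cdot \frac{4}{4} = -16 + 2 \cdot 4 \cdot \frac{1}{4} = -16 + 2 \cdot 1 = -16 + 2 = -14$)
$U{\left(V,v \right)} = - 14 V$
$-45293 - U{\left(-105,-101 \right)} = -45293 - \left(-14\right) \left(-105\right) = -45293 - 1470 = -46763$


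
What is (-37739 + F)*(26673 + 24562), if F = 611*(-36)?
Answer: -3060522725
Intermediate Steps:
F = -21996
(-37739 + F)*(26673 + 24562) = (-37739 - 21996)*(26673 + 24562) = -59735*51235 = -3060522725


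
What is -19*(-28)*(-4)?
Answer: -2128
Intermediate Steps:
-19*(-28)*(-4) = 532*(-4) = -2128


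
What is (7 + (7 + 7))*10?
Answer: 210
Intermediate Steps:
(7 + (7 + 7))*10 = (7 + 14)*10 = 21*10 = 210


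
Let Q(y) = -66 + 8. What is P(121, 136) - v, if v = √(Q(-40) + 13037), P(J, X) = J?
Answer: 121 - √12979 ≈ 7.0746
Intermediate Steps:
Q(y) = -58
v = √12979 (v = √(-58 + 13037) = √12979 ≈ 113.93)
P(121, 136) - v = 121 - √12979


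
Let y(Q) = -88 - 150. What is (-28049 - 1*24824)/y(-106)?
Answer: 52873/238 ≈ 222.16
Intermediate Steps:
y(Q) = -238
(-28049 - 1*24824)/y(-106) = (-28049 - 1*24824)/(-238) = (-28049 - 24824)*(-1/238) = -52873*(-1/238) = 52873/238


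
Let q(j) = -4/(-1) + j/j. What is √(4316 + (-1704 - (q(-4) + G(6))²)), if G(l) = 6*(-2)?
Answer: √2563 ≈ 50.626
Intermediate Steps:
q(j) = 5 (q(j) = -4*(-1) + 1 = 4 + 1 = 5)
G(l) = -12
√(4316 + (-1704 - (q(-4) + G(6))²)) = √(4316 + (-1704 - (5 - 12)²)) = √(4316 + (-1704 - 1*(-7)²)) = √(4316 + (-1704 - 1*49)) = √(4316 + (-1704 - 49)) = √(4316 - 1753) = √2563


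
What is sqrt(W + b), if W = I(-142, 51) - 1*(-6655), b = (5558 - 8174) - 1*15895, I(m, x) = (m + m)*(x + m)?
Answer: 2*sqrt(3497) ≈ 118.27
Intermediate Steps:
I(m, x) = 2*m*(m + x) (I(m, x) = (2*m)*(m + x) = 2*m*(m + x))
b = -18511 (b = -2616 - 15895 = -18511)
W = 32499 (W = 2*(-142)*(-142 + 51) - 1*(-6655) = 2*(-142)*(-91) + 6655 = 25844 + 6655 = 32499)
sqrt(W + b) = sqrt(32499 - 18511) = sqrt(13988) = 2*sqrt(3497)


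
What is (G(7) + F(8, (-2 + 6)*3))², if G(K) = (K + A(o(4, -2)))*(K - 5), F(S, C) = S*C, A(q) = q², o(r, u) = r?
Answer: 20164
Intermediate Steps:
F(S, C) = C*S
G(K) = (-5 + K)*(16 + K) (G(K) = (K + 4²)*(K - 5) = (K + 16)*(-5 + K) = (16 + K)*(-5 + K) = (-5 + K)*(16 + K))
(G(7) + F(8, (-2 + 6)*3))² = ((-80 + 7² + 11*7) + ((-2 + 6)*3)*8)² = ((-80 + 49 + 77) + (4*3)*8)² = (46 + 12*8)² = (46 + 96)² = 142² = 20164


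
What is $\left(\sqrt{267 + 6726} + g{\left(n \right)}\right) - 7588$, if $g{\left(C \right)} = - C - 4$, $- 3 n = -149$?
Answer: $- \frac{22925}{3} + 3 \sqrt{777} \approx -7558.0$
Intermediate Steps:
$n = \frac{149}{3}$ ($n = \left(- \frac{1}{3}\right) \left(-149\right) = \frac{149}{3} \approx 49.667$)
$g{\left(C \right)} = -4 - C$
$\left(\sqrt{267 + 6726} + g{\left(n \right)}\right) - 7588 = \left(\sqrt{267 + 6726} - \frac{161}{3}\right) - 7588 = \left(\sqrt{6993} - \frac{161}{3}\right) - 7588 = \left(3 \sqrt{777} - \frac{161}{3}\right) - 7588 = \left(- \frac{161}{3} + 3 \sqrt{777}\right) - 7588 = - \frac{22925}{3} + 3 \sqrt{777}$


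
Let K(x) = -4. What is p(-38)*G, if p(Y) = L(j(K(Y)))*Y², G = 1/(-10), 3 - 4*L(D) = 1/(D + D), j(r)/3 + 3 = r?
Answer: -45847/420 ≈ -109.16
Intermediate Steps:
j(r) = -9 + 3*r
L(D) = ¾ - 1/(8*D) (L(D) = ¾ - 1/(4*(D + D)) = ¾ - 1/(2*D)/4 = ¾ - 1/(8*D))
G = -⅒ ≈ -0.10000
p(Y) = 127*Y²/168 (p(Y) = ((-1 + 6*(-9 + 3*(-4)))/(8*(-9 + 3*(-4))))*Y² = ((-1 + 6*(-9 - 12))/(8*(-9 - 12)))*Y² = ((⅛)*(-1 + 6*(-21))/(-21))*Y² = ((⅛)*(-1/21)*(-1 - 126))*Y² = ((⅛)*(-1/21)*(-127))*Y² = 127*Y²/168)
p(-38)*G = ((127/168)*(-38)²)*(-⅒) = ((127/168)*1444)*(-⅒) = (45847/42)*(-⅒) = -45847/420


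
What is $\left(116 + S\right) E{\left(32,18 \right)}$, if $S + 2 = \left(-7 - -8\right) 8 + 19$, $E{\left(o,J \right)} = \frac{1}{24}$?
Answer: $\frac{47}{8} \approx 5.875$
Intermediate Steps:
$E{\left(o,J \right)} = \frac{1}{24}$
$S = 25$ ($S = -2 + \left(\left(-7 - -8\right) 8 + 19\right) = -2 + \left(\left(-7 + 8\right) 8 + 19\right) = -2 + \left(1 \cdot 8 + 19\right) = -2 + \left(8 + 19\right) = -2 + 27 = 25$)
$\left(116 + S\right) E{\left(32,18 \right)} = \left(116 + 25\right) \frac{1}{24} = 141 \cdot \frac{1}{24} = \frac{47}{8}$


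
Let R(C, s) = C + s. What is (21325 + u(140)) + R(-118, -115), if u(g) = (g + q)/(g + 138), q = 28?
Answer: 2931872/139 ≈ 21093.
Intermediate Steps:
u(g) = (28 + g)/(138 + g) (u(g) = (g + 28)/(g + 138) = (28 + g)/(138 + g))
(21325 + u(140)) + R(-118, -115) = (21325 + (28 + 140)/(138 + 140)) + (-118 - 115) = (21325 + 168/278) - 233 = (21325 + (1/278)*168) - 233 = (21325 + 84/139) - 233 = 2964259/139 - 233 = 2931872/139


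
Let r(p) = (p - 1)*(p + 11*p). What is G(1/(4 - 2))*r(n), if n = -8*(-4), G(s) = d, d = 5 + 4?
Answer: 107136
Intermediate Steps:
d = 9
G(s) = 9
n = 32
r(p) = 12*p*(-1 + p) (r(p) = (-1 + p)*(12*p) = 12*p*(-1 + p))
G(1/(4 - 2))*r(n) = 9*(12*32*(-1 + 32)) = 9*(12*32*31) = 9*11904 = 107136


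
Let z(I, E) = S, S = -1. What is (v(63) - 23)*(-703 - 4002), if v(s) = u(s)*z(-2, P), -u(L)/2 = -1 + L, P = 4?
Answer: -475205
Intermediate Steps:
u(L) = 2 - 2*L (u(L) = -2*(-1 + L) = 2 - 2*L)
z(I, E) = -1
v(s) = -2 + 2*s (v(s) = (2 - 2*s)*(-1) = -2 + 2*s)
(v(63) - 23)*(-703 - 4002) = ((-2 + 2*63) - 23)*(-703 - 4002) = ((-2 + 126) - 23)*(-4705) = (124 - 23)*(-4705) = 101*(-4705) = -475205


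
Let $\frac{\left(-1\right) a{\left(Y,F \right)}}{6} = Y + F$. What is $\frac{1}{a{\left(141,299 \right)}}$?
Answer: $- \frac{1}{2640} \approx -0.00037879$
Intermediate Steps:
$a{\left(Y,F \right)} = - 6 F - 6 Y$ ($a{\left(Y,F \right)} = - 6 \left(Y + F\right) = - 6 \left(F + Y\right) = - 6 F - 6 Y$)
$\frac{1}{a{\left(141,299 \right)}} = \frac{1}{\left(-6\right) 299 - 846} = \frac{1}{-1794 - 846} = \frac{1}{-2640} = - \frac{1}{2640}$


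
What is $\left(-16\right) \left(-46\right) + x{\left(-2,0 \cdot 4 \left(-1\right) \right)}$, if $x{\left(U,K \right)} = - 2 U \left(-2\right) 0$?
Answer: $736$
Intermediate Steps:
$x{\left(U,K \right)} = 0$ ($x{\left(U,K \right)} = 4 U 0 = 0$)
$\left(-16\right) \left(-46\right) + x{\left(-2,0 \cdot 4 \left(-1\right) \right)} = \left(-16\right) \left(-46\right) + 0 = 736 + 0 = 736$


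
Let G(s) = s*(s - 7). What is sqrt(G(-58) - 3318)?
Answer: 2*sqrt(113) ≈ 21.260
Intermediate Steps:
G(s) = s*(-7 + s)
sqrt(G(-58) - 3318) = sqrt(-58*(-7 - 58) - 3318) = sqrt(-58*(-65) - 3318) = sqrt(3770 - 3318) = sqrt(452) = 2*sqrt(113)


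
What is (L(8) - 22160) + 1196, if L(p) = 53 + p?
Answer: -20903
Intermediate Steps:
(L(8) - 22160) + 1196 = ((53 + 8) - 22160) + 1196 = (61 - 22160) + 1196 = -22099 + 1196 = -20903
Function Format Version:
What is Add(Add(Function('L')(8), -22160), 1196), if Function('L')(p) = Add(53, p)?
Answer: -20903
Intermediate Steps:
Add(Add(Function('L')(8), -22160), 1196) = Add(Add(Add(53, 8), -22160), 1196) = Add(Add(61, -22160), 1196) = Add(-22099, 1196) = -20903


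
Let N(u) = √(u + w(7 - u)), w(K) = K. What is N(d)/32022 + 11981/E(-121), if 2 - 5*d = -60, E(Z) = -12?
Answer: -11981/12 + √7/32022 ≈ -998.42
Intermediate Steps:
d = 62/5 (d = ⅖ - ⅕*(-60) = ⅖ + 12 = 62/5 ≈ 12.400)
N(u) = √7 (N(u) = √(u + (7 - u)) = √7)
N(d)/32022 + 11981/E(-121) = √7/32022 + 11981/(-12) = √7*(1/32022) + 11981*(-1/12) = √7/32022 - 11981/12 = -11981/12 + √7/32022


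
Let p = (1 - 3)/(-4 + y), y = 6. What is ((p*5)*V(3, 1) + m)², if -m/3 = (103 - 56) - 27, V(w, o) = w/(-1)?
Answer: 2025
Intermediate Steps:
V(w, o) = -w (V(w, o) = w*(-1) = -w)
p = -1 (p = (1 - 3)/(-4 + 6) = -2/2 = -2*½ = -1)
m = -60 (m = -3*((103 - 56) - 27) = -3*(47 - 27) = -3*20 = -60)
((p*5)*V(3, 1) + m)² = ((-1*5)*(-1*3) - 60)² = (-5*(-3) - 60)² = (15 - 60)² = (-45)² = 2025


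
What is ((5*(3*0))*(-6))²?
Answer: 0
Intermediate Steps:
((5*(3*0))*(-6))² = ((5*0)*(-6))² = (0*(-6))² = 0² = 0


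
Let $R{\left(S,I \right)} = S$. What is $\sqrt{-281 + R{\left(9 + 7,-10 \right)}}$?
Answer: $i \sqrt{265} \approx 16.279 i$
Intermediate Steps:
$\sqrt{-281 + R{\left(9 + 7,-10 \right)}} = \sqrt{-281 + \left(9 + 7\right)} = \sqrt{-281 + 16} = \sqrt{-265} = i \sqrt{265}$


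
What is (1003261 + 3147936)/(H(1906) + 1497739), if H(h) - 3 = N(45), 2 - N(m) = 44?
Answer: 4151197/1497700 ≈ 2.7717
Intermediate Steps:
N(m) = -42 (N(m) = 2 - 1*44 = 2 - 44 = -42)
H(h) = -39 (H(h) = 3 - 42 = -39)
(1003261 + 3147936)/(H(1906) + 1497739) = (1003261 + 3147936)/(-39 + 1497739) = 4151197/1497700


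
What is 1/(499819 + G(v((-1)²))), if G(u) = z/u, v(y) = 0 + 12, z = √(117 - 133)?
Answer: 4498371/2248371294850 - 3*I/2248371294850 ≈ 2.0007e-6 - 1.3343e-12*I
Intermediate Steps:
z = 4*I (z = √(-16) = 4*I ≈ 4.0*I)
v(y) = 12
G(u) = 4*I/u (G(u) = (4*I)/u = 4*I/u)
1/(499819 + G(v((-1)²))) = 1/(499819 + 4*I/12) = 1/(499819 + 4*I*(1/12)) = 1/(499819 + I/3) = 9*(499819 - I/3)/2248371294850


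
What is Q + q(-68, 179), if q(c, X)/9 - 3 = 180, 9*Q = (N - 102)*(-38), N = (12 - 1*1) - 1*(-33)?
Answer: 17027/9 ≈ 1891.9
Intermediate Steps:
N = 44 (N = (12 - 1) + 33 = 11 + 33 = 44)
Q = 2204/9 (Q = ((44 - 102)*(-38))/9 = (-58*(-38))/9 = (⅑)*2204 = 2204/9 ≈ 244.89)
q(c, X) = 1647 (q(c, X) = 27 + 9*180 = 27 + 1620 = 1647)
Q + q(-68, 179) = 2204/9 + 1647 = 17027/9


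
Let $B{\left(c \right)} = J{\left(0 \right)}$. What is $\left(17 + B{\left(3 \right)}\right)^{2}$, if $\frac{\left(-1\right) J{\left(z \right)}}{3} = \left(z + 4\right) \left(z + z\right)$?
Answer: $289$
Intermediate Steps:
$J{\left(z \right)} = - 6 z \left(4 + z\right)$ ($J{\left(z \right)} = - 3 \left(z + 4\right) \left(z + z\right) = - 3 \left(4 + z\right) 2 z = - 3 \cdot 2 z \left(4 + z\right) = - 6 z \left(4 + z\right)$)
$B{\left(c \right)} = 0$ ($B{\left(c \right)} = \left(-6\right) 0 \left(4 + 0\right) = \left(-6\right) 0 \cdot 4 = 0$)
$\left(17 + B{\left(3 \right)}\right)^{2} = \left(17 + 0\right)^{2} = 17^{2} = 289$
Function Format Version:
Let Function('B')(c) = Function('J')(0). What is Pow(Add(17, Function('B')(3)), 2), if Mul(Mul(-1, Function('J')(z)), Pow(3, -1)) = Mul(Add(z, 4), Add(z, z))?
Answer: 289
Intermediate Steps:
Function('J')(z) = Mul(-6, z, Add(4, z)) (Function('J')(z) = Mul(-3, Mul(Add(z, 4), Add(z, z))) = Mul(-3, Mul(Add(4, z), Mul(2, z))) = Mul(-3, Mul(2, z, Add(4, z))) = Mul(-6, z, Add(4, z)))
Function('B')(c) = 0 (Function('B')(c) = Mul(-6, 0, Add(4, 0)) = Mul(-6, 0, 4) = 0)
Pow(Add(17, Function('B')(3)), 2) = Pow(Add(17, 0), 2) = Pow(17, 2) = 289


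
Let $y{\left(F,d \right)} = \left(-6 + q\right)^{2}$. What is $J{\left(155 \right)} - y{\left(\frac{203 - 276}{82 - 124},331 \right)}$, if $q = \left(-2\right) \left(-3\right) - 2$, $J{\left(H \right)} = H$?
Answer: $151$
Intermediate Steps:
$q = 4$ ($q = 6 - 2 = 4$)
$y{\left(F,d \right)} = 4$ ($y{\left(F,d \right)} = \left(-6 + 4\right)^{2} = \left(-2\right)^{2} = 4$)
$J{\left(155 \right)} - y{\left(\frac{203 - 276}{82 - 124},331 \right)} = 155 - 4 = 151$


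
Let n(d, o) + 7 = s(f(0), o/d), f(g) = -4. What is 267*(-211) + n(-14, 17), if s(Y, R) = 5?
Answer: -56339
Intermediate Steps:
n(d, o) = -2 (n(d, o) = -7 + 5 = -2)
267*(-211) + n(-14, 17) = 267*(-211) - 2 = -56337 - 2 = -56339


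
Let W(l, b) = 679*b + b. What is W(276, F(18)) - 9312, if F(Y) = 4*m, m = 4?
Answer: 1568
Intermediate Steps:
F(Y) = 16 (F(Y) = 4*4 = 16)
W(l, b) = 680*b
W(276, F(18)) - 9312 = 680*16 - 9312 = 10880 - 9312 = 1568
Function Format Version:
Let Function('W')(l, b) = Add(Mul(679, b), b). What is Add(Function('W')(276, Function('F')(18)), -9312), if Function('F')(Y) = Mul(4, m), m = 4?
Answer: 1568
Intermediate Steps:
Function('F')(Y) = 16 (Function('F')(Y) = Mul(4, 4) = 16)
Function('W')(l, b) = Mul(680, b)
Add(Function('W')(276, Function('F')(18)), -9312) = Add(Mul(680, 16), -9312) = Add(10880, -9312) = 1568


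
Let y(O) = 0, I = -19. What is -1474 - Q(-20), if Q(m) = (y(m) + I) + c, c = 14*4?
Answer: -1511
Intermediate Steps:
c = 56
Q(m) = 37 (Q(m) = (0 - 19) + 56 = -19 + 56 = 37)
-1474 - Q(-20) = -1474 - 1*37 = -1474 - 37 = -1511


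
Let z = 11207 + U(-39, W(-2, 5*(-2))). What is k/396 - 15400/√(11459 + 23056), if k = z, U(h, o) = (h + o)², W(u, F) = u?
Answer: 358/11 - 3080*√3835/2301 ≈ -50.347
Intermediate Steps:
z = 12888 (z = 11207 + (-39 - 2)² = 11207 + (-41)² = 11207 + 1681 = 12888)
k = 12888
k/396 - 15400/√(11459 + 23056) = 12888/396 - 15400/√(11459 + 23056) = 12888*(1/396) - 15400*√3835/11505 = 358/11 - 15400*√3835/11505 = 358/11 - 3080*√3835/2301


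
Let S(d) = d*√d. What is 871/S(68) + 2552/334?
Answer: 1276/167 + 871*√17/2312 ≈ 9.1940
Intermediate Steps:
S(d) = d^(3/2)
871/S(68) + 2552/334 = 871/(68^(3/2)) + 2552/334 = 871/((136*√17)) + 2552*(1/334) = 871*(√17/2312) + 1276/167 = 871*√17/2312 + 1276/167 = 1276/167 + 871*√17/2312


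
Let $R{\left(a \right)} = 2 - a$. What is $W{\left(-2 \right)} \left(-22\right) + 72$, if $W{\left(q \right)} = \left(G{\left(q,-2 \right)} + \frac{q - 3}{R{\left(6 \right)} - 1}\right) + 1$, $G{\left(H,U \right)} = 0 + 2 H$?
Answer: $116$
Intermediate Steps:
$G{\left(H,U \right)} = 2 H$
$W{\left(q \right)} = \frac{8}{5} + \frac{9 q}{5}$ ($W{\left(q \right)} = \left(2 q + \frac{q - 3}{\left(2 - 6\right) - 1}\right) + 1 = \left(2 q + \frac{-3 + q}{\left(2 - 6\right) - 1}\right) + 1 = \left(2 q + \frac{-3 + q}{-4 - 1}\right) + 1 = \left(2 q + \frac{-3 + q}{-5}\right) + 1 = \left(2 q + \left(-3 + q\right) \left(- \frac{1}{5}\right)\right) + 1 = \left(2 q - \left(- \frac{3}{5} + \frac{q}{5}\right)\right) + 1 = \left(\frac{3}{5} + \frac{9 q}{5}\right) + 1 = \frac{8}{5} + \frac{9 q}{5}$)
$W{\left(-2 \right)} \left(-22\right) + 72 = \left(\frac{8}{5} + \frac{9}{5} \left(-2\right)\right) \left(-22\right) + 72 = \left(\frac{8}{5} - \frac{18}{5}\right) \left(-22\right) + 72 = \left(-2\right) \left(-22\right) + 72 = 44 + 72 = 116$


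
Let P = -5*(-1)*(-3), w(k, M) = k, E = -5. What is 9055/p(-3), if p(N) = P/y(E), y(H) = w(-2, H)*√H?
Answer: 3622*I*√5/3 ≈ 2699.7*I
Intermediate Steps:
P = -15 (P = 5*(-3) = -15)
y(H) = -2*√H
p(N) = -3*I*√5/2 (p(N) = -15*I*√5/10 = -3*I*√5/2)
9055/p(-3) = 9055/((-3*I*√5/2)) = 9055*(2*I*√5/15) = 3622*I*√5/3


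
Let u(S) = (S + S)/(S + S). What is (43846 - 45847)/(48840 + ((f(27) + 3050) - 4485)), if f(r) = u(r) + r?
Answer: -667/15811 ≈ -0.042186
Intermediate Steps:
u(S) = 1 (u(S) = (2*S)/((2*S)) = (2*S)*(1/(2*S)) = 1)
f(r) = 1 + r
(43846 - 45847)/(48840 + ((f(27) + 3050) - 4485)) = (43846 - 45847)/(48840 + (((1 + 27) + 3050) - 4485)) = -2001/(48840 + ((28 + 3050) - 4485)) = -2001/(48840 + (3078 - 4485)) = -2001/(48840 - 1407) = -2001/47433 = -2001*1/47433 = -667/15811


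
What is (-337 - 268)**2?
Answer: 366025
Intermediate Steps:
(-337 - 268)**2 = (-605)**2 = 366025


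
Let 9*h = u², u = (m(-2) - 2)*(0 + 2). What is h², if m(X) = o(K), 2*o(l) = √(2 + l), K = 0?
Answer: (4 - √2)⁴/81 ≈ 0.55193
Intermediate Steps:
o(l) = √(2 + l)/2
m(X) = √2/2 (m(X) = √(2 + 0)/2 = √2/2)
u = -4 + √2 (u = (√2/2 - 2)*(0 + 2) = (-2 + √2/2)*2 = -4 + √2 ≈ -2.5858)
h = (-4 + √2)²/9 ≈ 0.74292
h² = ((4 - √2)²/9)² = (4 - √2)⁴/81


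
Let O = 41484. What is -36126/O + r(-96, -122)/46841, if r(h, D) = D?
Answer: -282873169/323858674 ≈ -0.87345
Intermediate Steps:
-36126/O + r(-96, -122)/46841 = -36126/41484 - 122/46841 = -36126*1/41484 - 122*1/46841 = -6021/6914 - 122/46841 = -282873169/323858674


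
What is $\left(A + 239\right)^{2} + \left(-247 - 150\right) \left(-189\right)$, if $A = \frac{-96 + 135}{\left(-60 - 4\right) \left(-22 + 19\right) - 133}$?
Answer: $\frac{461129473}{3481} \approx 1.3247 \cdot 10^{5}$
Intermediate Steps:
$A = \frac{39}{59}$ ($A = \frac{39}{\left(-64\right) \left(-3\right) - 133} = \frac{39}{192 - 133} = \frac{39}{59} \approx 0.66102$)
$\left(A + 239\right)^{2} + \left(-247 - 150\right) \left(-189\right) = \left(\frac{39}{59} + 239\right)^{2} + \left(-247 - 150\right) \left(-189\right) = \left(\frac{14140}{59}\right)^{2} - -75033 = \frac{199939600}{3481} + 75033 = \frac{461129473}{3481}$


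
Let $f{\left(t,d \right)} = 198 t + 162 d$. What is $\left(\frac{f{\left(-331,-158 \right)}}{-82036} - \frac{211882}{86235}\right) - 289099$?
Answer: $- \frac{1022602052511401}{3537187230} \approx -2.891 \cdot 10^{5}$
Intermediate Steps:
$f{\left(t,d \right)} = 162 d + 198 t$
$\left(\frac{f{\left(-331,-158 \right)}}{-82036} - \frac{211882}{86235}\right) - 289099 = \left(\frac{162 \left(-158\right) + 198 \left(-331\right)}{-82036} - \frac{211882}{86235}\right) - 289099 = \left(\left(-25596 - 65538\right) \left(- \frac{1}{82036}\right) - \frac{211882}{86235}\right) - 289099 = \left(\left(-91134\right) \left(- \frac{1}{82036}\right) - \frac{211882}{86235}\right) - 289099 = \left(\frac{45567}{41018} - \frac{211882}{86235}\right) - 289099 = - \frac{4761505631}{3537187230} - 289099 = - \frac{1022602052511401}{3537187230}$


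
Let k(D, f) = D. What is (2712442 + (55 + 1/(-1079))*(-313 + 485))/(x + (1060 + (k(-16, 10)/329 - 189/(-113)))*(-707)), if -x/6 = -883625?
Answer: 15598046308746/26080861786603 ≈ 0.59806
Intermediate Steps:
x = 5301750 (x = -6*(-883625) = 5301750)
(2712442 + (55 + 1/(-1079))*(-313 + 485))/(x + (1060 + (k(-16, 10)/329 - 189/(-113)))*(-707)) = (2712442 + (55 + 1/(-1079))*(-313 + 485))/(5301750 + (1060 + (-16/329 - 189/(-113)))*(-707)) = (2712442 + (55 - 1/1079)*172)/(5301750 + (1060 + (-16*1/329 - 189*(-1/113)))*(-707)) = (2712442 + (59344/1079)*172)/(5301750 + (1060 + (-16/329 + 189/113))*(-707)) = (2712442 + 10207168/1079)/(5301750 + (1060 + 60373/37177)*(-707)) = 2936932086/(1079*(5301750 + (39467993/37177)*(-707))) = 2936932086/(1079*(5301750 - 3986267293/5311)) = 2936932086/(1079*(24171326957/5311)) = (2936932086/1079)*(5311/24171326957) = 15598046308746/26080861786603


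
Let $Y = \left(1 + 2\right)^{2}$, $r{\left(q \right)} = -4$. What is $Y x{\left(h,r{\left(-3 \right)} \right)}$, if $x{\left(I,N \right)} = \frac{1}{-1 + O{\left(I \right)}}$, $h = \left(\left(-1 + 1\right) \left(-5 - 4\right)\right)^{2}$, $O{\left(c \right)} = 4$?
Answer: $3$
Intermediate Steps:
$h = 0$ ($h = \left(0 \left(-9\right)\right)^{2} = 0^{2} = 0$)
$x{\left(I,N \right)} = \frac{1}{3}$ ($x{\left(I,N \right)} = \frac{1}{-1 + 4} = \frac{1}{3}$)
$Y = 9$ ($Y = 3^{2} = 9$)
$Y x{\left(h,r{\left(-3 \right)} \right)} = 9 \cdot \frac{1}{3} = 3$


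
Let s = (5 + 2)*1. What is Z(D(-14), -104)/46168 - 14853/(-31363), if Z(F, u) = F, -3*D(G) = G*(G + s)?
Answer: 1027063169/2171950476 ≈ 0.47288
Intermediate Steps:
s = 7 (s = 7*1 = 7)
D(G) = -G*(7 + G)/3 (D(G) = -G*(G + 7)/3 = -G*(7 + G)/3)
Z(D(-14), -104)/46168 - 14853/(-31363) = -⅓*(-14)*(7 - 14)/46168 - 14853/(-31363) = -⅓*(-14)*(-7)*(1/46168) - 14853*(-1/31363) = -98/3*1/46168 + 14853/31363 = -49/69252 + 14853/31363 = 1027063169/2171950476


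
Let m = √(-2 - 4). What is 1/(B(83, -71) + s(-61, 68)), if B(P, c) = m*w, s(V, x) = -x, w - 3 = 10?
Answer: -34/2819 - 13*I*√6/5638 ≈ -0.012061 - 0.005648*I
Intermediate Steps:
m = I*√6 (m = √(-6) = I*√6 ≈ 2.4495*I)
w = 13 (w = 3 + 10 = 13)
B(P, c) = 13*I*√6 (B(P, c) = (I*√6)*13 = 13*I*√6)
1/(B(83, -71) + s(-61, 68)) = 1/(13*I*√6 - 1*68) = 1/(13*I*√6 - 68) = 1/(-68 + 13*I*√6)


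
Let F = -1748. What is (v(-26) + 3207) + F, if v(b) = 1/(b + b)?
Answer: 75867/52 ≈ 1459.0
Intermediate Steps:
v(b) = 1/(2*b)
(v(-26) + 3207) + F = ((½)/(-26) + 3207) - 1748 = ((½)*(-1/26) + 3207) - 1748 = (-1/52 + 3207) - 1748 = 166763/52 - 1748 = 75867/52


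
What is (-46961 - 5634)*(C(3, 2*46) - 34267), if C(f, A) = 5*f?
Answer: 1801483940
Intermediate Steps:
(-46961 - 5634)*(C(3, 2*46) - 34267) = (-46961 - 5634)*(5*3 - 34267) = -52595*(15 - 34267) = -52595*(-34252) = 1801483940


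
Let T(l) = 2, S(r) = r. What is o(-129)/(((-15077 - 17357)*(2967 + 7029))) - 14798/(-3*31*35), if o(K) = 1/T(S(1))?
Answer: 152306777303/33501727280 ≈ 4.5462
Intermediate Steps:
o(K) = 1/2
o(-129)/(((-15077 - 17357)*(2967 + 7029))) - 14798/(-3*31*35) = 1/(2*(((-15077 - 17357)*(2967 + 7029)))) - 14798/(-3*31*35) = 1/(2*((-32434*9996))) - 14798/((-93*35)) = (1/2)/(-324210264) - 14798/(-3255) = (1/2)*(-1/324210264) - 14798*(-1/3255) = -1/648420528 + 2114/465 = 152306777303/33501727280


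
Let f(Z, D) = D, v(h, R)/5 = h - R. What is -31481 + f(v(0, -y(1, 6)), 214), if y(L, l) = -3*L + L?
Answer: -31267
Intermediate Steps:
y(L, l) = -2*L
v(h, R) = -5*R + 5*h (v(h, R) = 5*(h - R) = -5*R + 5*h)
-31481 + f(v(0, -y(1, 6)), 214) = -31481 + 214 = -31267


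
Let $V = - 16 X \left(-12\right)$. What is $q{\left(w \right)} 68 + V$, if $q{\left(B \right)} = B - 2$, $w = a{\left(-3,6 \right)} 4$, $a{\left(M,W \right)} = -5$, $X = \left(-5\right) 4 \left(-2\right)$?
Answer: $6184$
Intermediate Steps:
$X = 40$ ($X = \left(-20\right) \left(-2\right) = 40$)
$w = -20$ ($w = \left(-5\right) 4 = -20$)
$q{\left(B \right)} = -2 + B$
$V = 7680$ ($V = \left(-16\right) 40 \left(-12\right) = \left(-640\right) \left(-12\right) = 7680$)
$q{\left(w \right)} 68 + V = \left(-2 - 20\right) 68 + 7680 = \left(-22\right) 68 + 7680 = -1496 + 7680 = 6184$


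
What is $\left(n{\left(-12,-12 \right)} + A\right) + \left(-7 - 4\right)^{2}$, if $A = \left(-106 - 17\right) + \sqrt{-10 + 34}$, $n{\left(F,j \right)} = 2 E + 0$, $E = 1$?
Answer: $2 \sqrt{6} \approx 4.899$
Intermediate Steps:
$n{\left(F,j \right)} = 2$ ($n{\left(F,j \right)} = 2 \cdot 1 + 0 = 2 + 0 = 2$)
$A = -123 + 2 \sqrt{6}$ ($A = \left(-106 + \left(-19 + 2\right)\right) + \sqrt{24} = \left(-106 - 17\right) + 2 \sqrt{6} = -123 + 2 \sqrt{6} \approx -118.1$)
$\left(n{\left(-12,-12 \right)} + A\right) + \left(-7 - 4\right)^{2} = \left(2 - \left(123 - 2 \sqrt{6}\right)\right) + \left(-7 - 4\right)^{2} = \left(-121 + 2 \sqrt{6}\right) + \left(-11\right)^{2} = \left(-121 + 2 \sqrt{6}\right) + 121 = 2 \sqrt{6}$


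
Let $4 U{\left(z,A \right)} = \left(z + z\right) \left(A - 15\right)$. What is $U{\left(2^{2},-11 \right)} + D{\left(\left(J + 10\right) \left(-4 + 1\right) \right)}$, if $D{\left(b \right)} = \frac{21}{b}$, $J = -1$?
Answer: $- \frac{475}{9} \approx -52.778$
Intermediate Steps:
$U{\left(z,A \right)} = \frac{z \left(-15 + A\right)}{2}$ ($U{\left(z,A \right)} = \frac{\left(z + z\right) \left(A - 15\right)}{4} = \frac{2 z \left(-15 + A\right)}{4} = \frac{z \left(-15 + A\right)}{2}$)
$U{\left(2^{2},-11 \right)} + D{\left(\left(J + 10\right) \left(-4 + 1\right) \right)} = \frac{2^{2} \left(-15 - 11\right)}{2} + \frac{21}{\left(-1 + 10\right) \left(-4 + 1\right)} = \frac{1}{2} \cdot 4 \left(-26\right) + \frac{21}{9 \left(-3\right)} = -52 + \frac{21}{-27} = -52 + 21 \left(- \frac{1}{27}\right) = -52 - \frac{7}{9} = - \frac{475}{9}$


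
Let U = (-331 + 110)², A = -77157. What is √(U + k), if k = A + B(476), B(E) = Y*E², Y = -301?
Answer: 2*I*√17056923 ≈ 8260.0*I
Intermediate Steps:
U = 48841 (U = (-221)² = 48841)
B(E) = -301*E²
k = -68276533 (k = -77157 - 301*476² = -77157 - 301*226576 = -77157 - 68199376 = -68276533)
√(U + k) = √(48841 - 68276533) = √(-68227692) = 2*I*√17056923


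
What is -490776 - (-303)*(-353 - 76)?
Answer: -620763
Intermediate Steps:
-490776 - (-303)*(-353 - 76) = -490776 - (-303)*(-429) = -490776 - 1*129987 = -490776 - 129987 = -620763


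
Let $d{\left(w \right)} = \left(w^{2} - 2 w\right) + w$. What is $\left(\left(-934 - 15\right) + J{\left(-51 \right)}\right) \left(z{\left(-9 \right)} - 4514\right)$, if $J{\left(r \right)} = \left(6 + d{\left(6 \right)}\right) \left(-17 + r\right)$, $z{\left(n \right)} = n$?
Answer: $15364631$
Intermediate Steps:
$d{\left(w \right)} = w^{2} - w$
$J{\left(r \right)} = -612 + 36 r$ ($J{\left(r \right)} = \left(6 + 6 \left(-1 + 6\right)\right) \left(-17 + r\right) = \left(6 + 6 \cdot 5\right) \left(-17 + r\right) = \left(6 + 30\right) \left(-17 + r\right) = 36 \left(-17 + r\right) = -612 + 36 r$)
$\left(\left(-934 - 15\right) + J{\left(-51 \right)}\right) \left(z{\left(-9 \right)} - 4514\right) = \left(\left(-934 - 15\right) + \left(-612 + 36 \left(-51\right)\right)\right) \left(-9 - 4514\right) = \left(-949 - 2448\right) \left(-4523\right) = \left(-3397\right) \left(-4523\right) = 15364631$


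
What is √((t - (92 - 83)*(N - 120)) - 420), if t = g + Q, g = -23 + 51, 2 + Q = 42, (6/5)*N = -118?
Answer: √1613 ≈ 40.162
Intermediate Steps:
N = -295/3 (N = (⅚)*(-118) = -295/3 ≈ -98.333)
Q = 40 (Q = -2 + 42 = 40)
g = 28
t = 68 (t = 28 + 40 = 68)
√((t - (92 - 83)*(N - 120)) - 420) = √((68 - (92 - 83)*(-295/3 - 120)) - 420) = √((68 - 9*(-655)/3) - 420) = √((68 - 1*(-1965)) - 420) = √((68 + 1965) - 420) = √(2033 - 420) = √1613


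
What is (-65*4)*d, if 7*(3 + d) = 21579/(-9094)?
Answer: 27631890/31829 ≈ 868.14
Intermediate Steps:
d = -212553/63658 (d = -3 + (21579/(-9094))/7 = -3 + (21579*(-1/9094))/7 = -3 + (⅐)*(-21579/9094) = -3 - 21579/63658 = -212553/63658 ≈ -3.3390)
(-65*4)*d = -65*4*(-212553/63658) = -260*(-212553/63658) = 27631890/31829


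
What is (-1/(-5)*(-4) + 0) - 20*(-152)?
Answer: 15196/5 ≈ 3039.2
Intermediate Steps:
(-1/(-5)*(-4) + 0) - 20*(-152) = (-1*(-1/5)*(-4) + 0) + 3040 = ((1/5)*(-4) + 0) + 3040 = (-4/5 + 0) + 3040 = -4/5 + 3040 = 15196/5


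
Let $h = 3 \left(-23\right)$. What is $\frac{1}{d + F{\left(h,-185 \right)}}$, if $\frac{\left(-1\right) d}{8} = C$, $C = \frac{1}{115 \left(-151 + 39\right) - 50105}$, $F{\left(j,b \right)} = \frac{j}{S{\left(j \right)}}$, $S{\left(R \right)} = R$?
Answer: $\frac{62985}{62993} \approx 0.99987$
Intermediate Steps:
$h = -69$
$F{\left(j,b \right)} = 1$ ($F{\left(j,b \right)} = \frac{j}{j} = 1$)
$C = - \frac{1}{62985}$ ($C = \frac{1}{115 \left(-112\right) - 50105} = \frac{1}{-12880 - 50105} = \frac{1}{-62985} = - \frac{1}{62985} \approx -1.5877 \cdot 10^{-5}$)
$d = \frac{8}{62985}$ ($d = \left(-8\right) \left(- \frac{1}{62985}\right) = \frac{8}{62985} \approx 0.00012701$)
$\frac{1}{d + F{\left(h,-185 \right)}} = \frac{1}{\frac{8}{62985} + 1} = \frac{1}{\frac{62993}{62985}} = \frac{62985}{62993}$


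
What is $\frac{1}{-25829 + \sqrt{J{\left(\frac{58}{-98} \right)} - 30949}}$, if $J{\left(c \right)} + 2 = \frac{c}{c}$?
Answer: $- \frac{25829}{667168191} - \frac{5 i \sqrt{1238}}{667168191} \approx -3.8714 \cdot 10^{-5} - 2.6369 \cdot 10^{-7} i$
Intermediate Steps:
$J{\left(c \right)} = -1$ ($J{\left(c \right)} = -2 + \frac{c}{c} = -2 + 1 = -1$)
$\frac{1}{-25829 + \sqrt{J{\left(\frac{58}{-98} \right)} - 30949}} = \frac{1}{-25829 + \sqrt{-1 - 30949}} = \frac{1}{-25829 + \sqrt{-30950}} = \frac{1}{-25829 + 5 i \sqrt{1238}}$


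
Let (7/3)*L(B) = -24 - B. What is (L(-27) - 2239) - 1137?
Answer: -23623/7 ≈ -3374.7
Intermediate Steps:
L(B) = -72/7 - 3*B/7 (L(B) = 3*(-24 - B)/7 = -72/7 - 3*B/7)
(L(-27) - 2239) - 1137 = ((-72/7 - 3/7*(-27)) - 2239) - 1137 = ((-72/7 + 81/7) - 2239) - 1137 = (9/7 - 2239) - 1137 = -15664/7 - 1137 = -23623/7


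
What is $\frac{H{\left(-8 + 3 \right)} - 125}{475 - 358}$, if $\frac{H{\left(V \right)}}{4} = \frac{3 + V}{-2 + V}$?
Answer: $- \frac{289}{273} \approx -1.0586$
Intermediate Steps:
$H{\left(V \right)} = \frac{4 \left(3 + V\right)}{-2 + V}$ ($H{\left(V \right)} = 4 \frac{3 + V}{-2 + V} = \frac{4 \left(3 + V\right)}{-2 + V}$)
$\frac{H{\left(-8 + 3 \right)} - 125}{475 - 358} = \frac{\frac{4 \left(3 + \left(-8 + 3\right)\right)}{-2 + \left(-8 + 3\right)} - 125}{475 - 358} = \frac{\frac{4 \left(3 - 5\right)}{-2 - 5} - 125}{117} = \left(4 \frac{1}{-7} \left(-2\right) - 125\right) \frac{1}{117} = \left(4 \left(- \frac{1}{7}\right) \left(-2\right) - 125\right) \frac{1}{117} = \left(\frac{8}{7} - 125\right) \frac{1}{117} = \left(- \frac{867}{7}\right) \frac{1}{117} = - \frac{289}{273}$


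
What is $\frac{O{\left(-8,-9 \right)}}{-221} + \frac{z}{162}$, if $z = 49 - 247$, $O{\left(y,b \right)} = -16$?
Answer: $- \frac{2287}{1989} \approx -1.1498$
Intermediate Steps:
$z = -198$
$\frac{O{\left(-8,-9 \right)}}{-221} + \frac{z}{162} = - \frac{16}{-221} - \frac{198}{162} = \left(-16\right) \left(- \frac{1}{221}\right) - \frac{11}{9} = \frac{16}{221} - \frac{11}{9} = - \frac{2287}{1989}$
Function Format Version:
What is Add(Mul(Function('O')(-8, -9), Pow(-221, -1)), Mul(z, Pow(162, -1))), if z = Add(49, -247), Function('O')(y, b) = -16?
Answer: Rational(-2287, 1989) ≈ -1.1498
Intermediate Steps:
z = -198
Add(Mul(Function('O')(-8, -9), Pow(-221, -1)), Mul(z, Pow(162, -1))) = Add(Mul(-16, Pow(-221, -1)), Mul(-198, Pow(162, -1))) = Add(Mul(-16, Rational(-1, 221)), Mul(-198, Rational(1, 162))) = Add(Rational(16, 221), Rational(-11, 9)) = Rational(-2287, 1989)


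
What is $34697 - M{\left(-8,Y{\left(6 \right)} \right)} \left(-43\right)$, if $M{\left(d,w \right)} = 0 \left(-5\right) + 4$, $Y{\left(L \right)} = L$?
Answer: $34869$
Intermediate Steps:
$M{\left(d,w \right)} = 4$ ($M{\left(d,w \right)} = 0 + 4 = 4$)
$34697 - M{\left(-8,Y{\left(6 \right)} \right)} \left(-43\right) = 34697 - 4 \left(-43\right) = 34697 - -172 = 34697 + 172 = 34869$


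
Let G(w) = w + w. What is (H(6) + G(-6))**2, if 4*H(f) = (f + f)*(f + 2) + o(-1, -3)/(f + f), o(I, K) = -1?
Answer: 330625/2304 ≈ 143.50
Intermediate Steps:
G(w) = 2*w
H(f) = -1/(8*f) + f*(2 + f)/2 (H(f) = ((f + f)*(f + 2) - 1/(f + f))/4 = ((2*f)*(2 + f) - 1/(2*f))/4 = (2*f*(2 + f) + (1/(2*f))*(-1))/4 = (2*f*(2 + f) - 1/(2*f))/4 = (-1/(2*f) + 2*f*(2 + f))/4 = -1/(8*f) + f*(2 + f)/2)
(H(6) + G(-6))**2 = ((6 + (1/2)*6**2 - 1/8/6) + 2*(-6))**2 = ((6 + (1/2)*36 - 1/8*1/6) - 12)**2 = ((6 + 18 - 1/48) - 12)**2 = (1151/48 - 12)**2 = (575/48)**2 = 330625/2304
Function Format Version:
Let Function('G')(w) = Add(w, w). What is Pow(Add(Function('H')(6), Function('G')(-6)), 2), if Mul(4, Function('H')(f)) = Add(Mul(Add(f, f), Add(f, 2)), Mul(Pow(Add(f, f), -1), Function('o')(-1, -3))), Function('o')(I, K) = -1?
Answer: Rational(330625, 2304) ≈ 143.50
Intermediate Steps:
Function('G')(w) = Mul(2, w)
Function('H')(f) = Add(Mul(Rational(-1, 8), Pow(f, -1)), Mul(Rational(1, 2), f, Add(2, f))) (Function('H')(f) = Mul(Rational(1, 4), Add(Mul(Add(f, f), Add(f, 2)), Mul(Pow(Add(f, f), -1), -1))) = Mul(Rational(1, 4), Add(Mul(Mul(2, f), Add(2, f)), Mul(Pow(Mul(2, f), -1), -1))) = Mul(Rational(1, 4), Add(Mul(2, f, Add(2, f)), Mul(Mul(Rational(1, 2), Pow(f, -1)), -1))) = Mul(Rational(1, 4), Add(Mul(2, f, Add(2, f)), Mul(Rational(-1, 2), Pow(f, -1)))) = Mul(Rational(1, 4), Add(Mul(Rational(-1, 2), Pow(f, -1)), Mul(2, f, Add(2, f)))) = Add(Mul(Rational(-1, 8), Pow(f, -1)), Mul(Rational(1, 2), f, Add(2, f))))
Pow(Add(Function('H')(6), Function('G')(-6)), 2) = Pow(Add(Add(6, Mul(Rational(1, 2), Pow(6, 2)), Mul(Rational(-1, 8), Pow(6, -1))), Mul(2, -6)), 2) = Pow(Add(Add(6, Mul(Rational(1, 2), 36), Mul(Rational(-1, 8), Rational(1, 6))), -12), 2) = Pow(Add(Add(6, 18, Rational(-1, 48)), -12), 2) = Pow(Add(Rational(1151, 48), -12), 2) = Pow(Rational(575, 48), 2) = Rational(330625, 2304)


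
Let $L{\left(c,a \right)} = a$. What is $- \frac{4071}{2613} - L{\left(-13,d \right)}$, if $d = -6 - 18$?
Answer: $\frac{19547}{871} \approx 22.442$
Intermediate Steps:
$d = -24$ ($d = -6 - 18 = -24$)
$- \frac{4071}{2613} - L{\left(-13,d \right)} = - \frac{4071}{2613} - -24 = \left(-4071\right) \frac{1}{2613} + 24 = - \frac{1357}{871} + 24 = \frac{19547}{871}$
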